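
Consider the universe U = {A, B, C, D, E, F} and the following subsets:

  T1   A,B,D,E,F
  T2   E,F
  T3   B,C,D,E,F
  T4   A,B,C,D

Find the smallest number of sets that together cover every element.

2

T1, T3 together cover {A, B, C, D, E, F} — every element.
No single set contains all 6 elements, so 2 is optimal.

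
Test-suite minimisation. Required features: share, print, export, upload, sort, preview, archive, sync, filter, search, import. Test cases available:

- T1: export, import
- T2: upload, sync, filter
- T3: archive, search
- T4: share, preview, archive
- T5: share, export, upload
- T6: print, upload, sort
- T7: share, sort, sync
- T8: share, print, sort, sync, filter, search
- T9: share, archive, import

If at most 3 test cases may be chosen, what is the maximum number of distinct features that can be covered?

10

Choosing T1, T4, T8 covers {share, print, export, sort, preview, archive, sync, filter, search, import} — 10 features.
No choice of 3 test cases does better; here upload is left uncovered.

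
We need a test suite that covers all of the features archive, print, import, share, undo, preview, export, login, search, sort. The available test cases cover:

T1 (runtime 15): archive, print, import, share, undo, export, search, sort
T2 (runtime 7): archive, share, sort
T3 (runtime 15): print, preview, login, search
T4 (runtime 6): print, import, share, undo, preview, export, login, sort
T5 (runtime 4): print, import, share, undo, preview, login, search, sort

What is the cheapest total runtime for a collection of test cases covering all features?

17

T2, T4, T5 cover every feature at runtime 7 + 6 + 4 = 17.
Any cover uses at least 2 test cases; among all covering selections none totals below 17.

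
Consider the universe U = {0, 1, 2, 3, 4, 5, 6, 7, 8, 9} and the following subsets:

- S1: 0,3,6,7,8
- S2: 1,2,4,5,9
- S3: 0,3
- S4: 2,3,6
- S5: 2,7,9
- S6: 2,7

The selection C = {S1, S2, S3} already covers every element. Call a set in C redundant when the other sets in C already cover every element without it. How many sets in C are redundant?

Drop S1: 6, 7, 8 uncovered — not redundant.
Drop S2: 1, 2, 4, 5, … uncovered — not redundant.
Drop S3: the rest still cover every element — redundant.
1 redundant: S3.

1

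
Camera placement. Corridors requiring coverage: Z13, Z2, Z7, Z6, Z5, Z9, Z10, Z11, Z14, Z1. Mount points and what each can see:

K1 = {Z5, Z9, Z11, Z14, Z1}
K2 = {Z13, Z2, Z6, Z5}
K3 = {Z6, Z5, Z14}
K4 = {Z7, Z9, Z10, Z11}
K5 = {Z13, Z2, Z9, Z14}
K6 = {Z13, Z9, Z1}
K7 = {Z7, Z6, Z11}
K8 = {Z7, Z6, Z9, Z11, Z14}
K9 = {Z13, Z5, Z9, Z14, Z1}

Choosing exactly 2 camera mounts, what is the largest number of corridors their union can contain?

8

Choosing K1, K2 covers {Z13, Z2, Z6, Z5, Z9, Z11, Z14, Z1} — 8 corridors.
No choice of 2 camera mounts does better; here Z7, Z10 are left uncovered.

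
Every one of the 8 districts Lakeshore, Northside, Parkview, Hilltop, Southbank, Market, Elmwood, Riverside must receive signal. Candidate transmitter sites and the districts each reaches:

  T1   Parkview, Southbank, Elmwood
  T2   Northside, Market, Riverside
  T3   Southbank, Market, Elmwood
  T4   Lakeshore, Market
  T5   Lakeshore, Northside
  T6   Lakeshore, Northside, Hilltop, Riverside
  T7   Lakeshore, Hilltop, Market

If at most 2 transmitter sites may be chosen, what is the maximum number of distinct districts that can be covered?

7

Choosing T1, T6 covers {Lakeshore, Northside, Parkview, Hilltop, Southbank, Elmwood, Riverside} — 7 districts.
No choice of 2 transmitter sites does better; here Market is left uncovered.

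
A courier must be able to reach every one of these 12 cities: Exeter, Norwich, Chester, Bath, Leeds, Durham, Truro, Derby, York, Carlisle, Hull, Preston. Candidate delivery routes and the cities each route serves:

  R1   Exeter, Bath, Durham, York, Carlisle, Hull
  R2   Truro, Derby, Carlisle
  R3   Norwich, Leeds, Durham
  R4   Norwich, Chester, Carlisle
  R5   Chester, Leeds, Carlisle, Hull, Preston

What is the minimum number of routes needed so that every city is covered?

4

R1, R2, R3, R5 together cover {Exeter, Norwich, Chester, Bath, Leeds, Durham, Truro, Derby, York, Carlisle, Hull, Preston} — every city.
No 3 of the 5 routes cover everything (all 10 triples fall short), so 4 is minimum.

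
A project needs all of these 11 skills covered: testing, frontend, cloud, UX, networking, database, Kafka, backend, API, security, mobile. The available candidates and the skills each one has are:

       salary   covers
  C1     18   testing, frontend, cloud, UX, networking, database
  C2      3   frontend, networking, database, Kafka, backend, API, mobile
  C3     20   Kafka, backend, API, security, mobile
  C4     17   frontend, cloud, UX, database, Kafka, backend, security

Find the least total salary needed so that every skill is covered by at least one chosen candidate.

38

C1, C3 cover every skill at salary 18 + 20 = 38.
Any cover uses at least 2 candidates; among all covering selections none totals below 38.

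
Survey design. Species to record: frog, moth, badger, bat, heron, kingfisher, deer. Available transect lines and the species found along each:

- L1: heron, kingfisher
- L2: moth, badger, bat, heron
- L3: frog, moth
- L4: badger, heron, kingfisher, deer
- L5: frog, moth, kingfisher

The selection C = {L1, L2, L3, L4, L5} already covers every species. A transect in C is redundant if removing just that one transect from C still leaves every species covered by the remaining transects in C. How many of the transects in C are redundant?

Drop L1: the rest still cover every species — redundant.
Drop L2: bat uncovered — not redundant.
Drop L3: the rest still cover every species — redundant.
Drop L4: deer uncovered — not redundant.
Drop L5: the rest still cover every species — redundant.
3 redundant: L1, L3, L5.

3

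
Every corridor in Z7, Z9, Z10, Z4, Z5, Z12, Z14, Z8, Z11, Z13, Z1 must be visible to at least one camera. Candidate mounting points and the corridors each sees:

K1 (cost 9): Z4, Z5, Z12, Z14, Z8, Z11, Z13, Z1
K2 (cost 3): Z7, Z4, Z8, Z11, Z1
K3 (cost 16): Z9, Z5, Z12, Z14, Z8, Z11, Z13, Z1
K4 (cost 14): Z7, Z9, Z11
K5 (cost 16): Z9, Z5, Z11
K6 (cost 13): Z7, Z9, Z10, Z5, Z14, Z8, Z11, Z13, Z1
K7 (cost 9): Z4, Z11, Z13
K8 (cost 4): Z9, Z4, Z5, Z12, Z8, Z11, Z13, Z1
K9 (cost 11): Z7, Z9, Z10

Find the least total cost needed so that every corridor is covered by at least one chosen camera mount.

17

K6, K8 cover every corridor at cost 13 + 4 = 17.
Any cover uses at least 2 camera mounts; among all covering selections none totals below 17.
Greedy by coverage-per-cost would pick K8, K2, K6 for 20 — worse than the optimum 17.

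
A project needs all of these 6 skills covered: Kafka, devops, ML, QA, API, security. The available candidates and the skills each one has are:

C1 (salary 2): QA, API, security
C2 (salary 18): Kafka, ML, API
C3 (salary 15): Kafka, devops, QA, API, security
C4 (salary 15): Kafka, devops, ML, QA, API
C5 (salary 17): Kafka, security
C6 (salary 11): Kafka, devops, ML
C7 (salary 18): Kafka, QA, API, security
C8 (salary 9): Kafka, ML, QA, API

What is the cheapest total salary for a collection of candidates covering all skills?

C1, C6 cover every skill at salary 2 + 11 = 13.
Any cover uses at least 2 candidates; among all covering selections none totals below 13.

13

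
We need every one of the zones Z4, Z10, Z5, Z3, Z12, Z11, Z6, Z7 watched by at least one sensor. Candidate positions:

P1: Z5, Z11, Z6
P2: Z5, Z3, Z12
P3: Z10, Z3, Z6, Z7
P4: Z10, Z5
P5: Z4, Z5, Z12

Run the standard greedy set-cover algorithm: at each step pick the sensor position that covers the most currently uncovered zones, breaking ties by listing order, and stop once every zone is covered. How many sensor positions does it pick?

Pick 1: P3 covers 4 new zones (Z10, Z3, Z6, Z7).
Pick 2: P5 covers 3 new zones (Z4, Z5, Z12).
Pick 3: P1 covers 1 new zones (Z11).
Greedy uses 3 sensor positions.

3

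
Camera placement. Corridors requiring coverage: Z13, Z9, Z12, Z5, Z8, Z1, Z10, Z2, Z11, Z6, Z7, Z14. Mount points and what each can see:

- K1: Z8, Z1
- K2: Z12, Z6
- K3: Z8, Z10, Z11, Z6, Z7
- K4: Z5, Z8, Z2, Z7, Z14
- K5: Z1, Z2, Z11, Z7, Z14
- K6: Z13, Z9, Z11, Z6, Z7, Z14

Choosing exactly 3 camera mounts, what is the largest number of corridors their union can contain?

10

Choosing K1, K4, K6 covers {Z13, Z9, Z5, Z8, Z1, Z2, Z11, Z6, Z7, Z14} — 10 corridors.
No choice of 3 camera mounts does better; here Z12, Z10 are left uncovered.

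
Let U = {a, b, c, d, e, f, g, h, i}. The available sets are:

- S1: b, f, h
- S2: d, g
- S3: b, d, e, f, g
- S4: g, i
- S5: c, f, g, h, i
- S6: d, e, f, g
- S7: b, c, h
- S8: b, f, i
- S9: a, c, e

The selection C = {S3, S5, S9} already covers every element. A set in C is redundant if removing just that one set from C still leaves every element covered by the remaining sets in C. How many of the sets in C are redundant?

0

Drop S3: b, d uncovered — not redundant.
Drop S5: h, i uncovered — not redundant.
Drop S9: a uncovered — not redundant.
None of the sets in C is redundant.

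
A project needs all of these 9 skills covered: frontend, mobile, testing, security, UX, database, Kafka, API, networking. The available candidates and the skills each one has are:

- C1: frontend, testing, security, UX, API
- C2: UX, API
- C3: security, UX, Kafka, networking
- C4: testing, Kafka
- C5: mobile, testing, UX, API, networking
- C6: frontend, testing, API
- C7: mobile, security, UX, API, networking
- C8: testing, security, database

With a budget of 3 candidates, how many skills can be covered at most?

8

Choosing C1, C3, C5 covers {frontend, mobile, testing, security, UX, Kafka, API, networking} — 8 skills.
No choice of 3 candidates does better; here database is left uncovered.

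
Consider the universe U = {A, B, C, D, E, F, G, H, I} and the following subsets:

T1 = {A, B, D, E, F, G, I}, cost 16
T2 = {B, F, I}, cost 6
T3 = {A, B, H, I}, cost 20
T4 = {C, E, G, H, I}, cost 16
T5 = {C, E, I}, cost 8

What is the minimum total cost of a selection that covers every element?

32

T1, T4 cover every element at cost 16 + 16 = 32.
Any cover uses at least 2 sets; among all covering selections none totals below 32.
Greedy by coverage-per-cost would pick T2, T1, T4 for 38 — worse than the optimum 32.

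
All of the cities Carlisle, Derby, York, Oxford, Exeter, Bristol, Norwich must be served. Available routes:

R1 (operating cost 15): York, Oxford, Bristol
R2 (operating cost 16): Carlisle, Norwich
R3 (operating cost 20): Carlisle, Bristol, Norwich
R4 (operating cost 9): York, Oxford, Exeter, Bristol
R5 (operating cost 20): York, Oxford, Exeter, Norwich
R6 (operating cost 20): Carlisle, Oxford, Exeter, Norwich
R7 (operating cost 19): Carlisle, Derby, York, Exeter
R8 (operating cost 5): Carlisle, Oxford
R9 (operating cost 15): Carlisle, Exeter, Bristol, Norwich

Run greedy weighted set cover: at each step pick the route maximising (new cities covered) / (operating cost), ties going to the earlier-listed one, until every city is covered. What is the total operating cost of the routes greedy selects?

Pick 1: R4 adds 4 new (York, Oxford, Exeter, Bristol) at operating cost 9 (ratio 4/9).
Pick 2: R8 adds 1 new (Carlisle) at operating cost 5 (ratio 1/5).
Pick 3: R9 adds 1 new (Norwich) at operating cost 15 (ratio 1/15).
Pick 4: R7 adds 1 new (Derby) at operating cost 19 (ratio 1/19).
Greedy total operating cost: 9 + 5 + 15 + 19 = 48. (The true optimum is 39, so greedy overshoots here.)

48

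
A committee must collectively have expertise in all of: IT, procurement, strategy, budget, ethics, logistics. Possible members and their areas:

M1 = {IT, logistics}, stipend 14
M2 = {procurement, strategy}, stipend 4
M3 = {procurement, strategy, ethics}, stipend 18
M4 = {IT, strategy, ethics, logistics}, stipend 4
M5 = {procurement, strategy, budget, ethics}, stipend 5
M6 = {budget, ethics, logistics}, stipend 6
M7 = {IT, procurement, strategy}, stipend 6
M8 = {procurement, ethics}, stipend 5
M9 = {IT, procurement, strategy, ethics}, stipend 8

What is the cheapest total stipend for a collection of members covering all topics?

9

M4, M5 cover every topic at stipend 4 + 5 = 9.
Any cover uses at least 2 members; among all covering selections none totals below 9.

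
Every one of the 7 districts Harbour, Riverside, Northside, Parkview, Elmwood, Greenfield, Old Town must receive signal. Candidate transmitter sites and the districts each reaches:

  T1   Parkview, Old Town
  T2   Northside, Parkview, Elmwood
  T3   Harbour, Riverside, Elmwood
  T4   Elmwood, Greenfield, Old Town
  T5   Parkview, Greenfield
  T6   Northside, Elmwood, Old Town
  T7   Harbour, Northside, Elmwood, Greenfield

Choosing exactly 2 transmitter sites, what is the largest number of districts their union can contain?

Choosing T1, T7 covers {Harbour, Northside, Parkview, Elmwood, Greenfield, Old Town} — 6 districts.
No choice of 2 transmitter sites does better; here Riverside is left uncovered.

6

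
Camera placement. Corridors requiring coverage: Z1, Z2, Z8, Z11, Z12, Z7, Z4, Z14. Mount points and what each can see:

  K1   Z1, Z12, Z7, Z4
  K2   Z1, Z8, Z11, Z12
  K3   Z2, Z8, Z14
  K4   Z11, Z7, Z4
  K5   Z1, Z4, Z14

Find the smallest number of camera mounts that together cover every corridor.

3

K1, K2, K3 together cover {Z1, Z2, Z8, Z11, Z12, Z7, Z4, Z14} — every corridor.
No 2 of the 5 camera mounts cover everything (all 10 pairs fall short), so 3 is minimum.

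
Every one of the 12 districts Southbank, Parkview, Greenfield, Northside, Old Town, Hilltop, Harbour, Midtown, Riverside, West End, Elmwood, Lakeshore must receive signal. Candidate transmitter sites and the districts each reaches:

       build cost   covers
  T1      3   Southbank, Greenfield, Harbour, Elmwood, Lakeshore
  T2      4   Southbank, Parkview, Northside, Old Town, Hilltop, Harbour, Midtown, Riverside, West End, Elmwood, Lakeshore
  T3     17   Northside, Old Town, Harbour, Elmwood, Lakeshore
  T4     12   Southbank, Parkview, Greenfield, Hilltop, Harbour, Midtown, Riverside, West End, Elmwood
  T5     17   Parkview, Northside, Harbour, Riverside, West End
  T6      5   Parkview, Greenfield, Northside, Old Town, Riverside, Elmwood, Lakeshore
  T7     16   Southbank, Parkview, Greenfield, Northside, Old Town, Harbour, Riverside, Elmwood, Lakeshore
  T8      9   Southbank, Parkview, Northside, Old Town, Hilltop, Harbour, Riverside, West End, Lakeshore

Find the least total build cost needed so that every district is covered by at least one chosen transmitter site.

T1, T2 cover every district at build cost 3 + 4 = 7.
Any cover uses at least 2 transmitter sites; among all covering selections none totals below 7.

7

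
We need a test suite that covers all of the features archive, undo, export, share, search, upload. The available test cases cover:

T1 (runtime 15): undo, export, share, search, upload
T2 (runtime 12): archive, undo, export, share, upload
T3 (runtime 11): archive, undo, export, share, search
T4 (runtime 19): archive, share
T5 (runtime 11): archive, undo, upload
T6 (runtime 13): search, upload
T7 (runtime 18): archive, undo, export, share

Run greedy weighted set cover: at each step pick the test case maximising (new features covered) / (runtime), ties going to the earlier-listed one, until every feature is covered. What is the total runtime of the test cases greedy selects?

Pick 1: T3 adds 5 new (archive, undo, export, share, search) at runtime 11 (ratio 5/11).
Pick 2: T5 adds 1 new (upload) at runtime 11 (ratio 1/11).
Greedy total runtime: 11 + 11 = 22.

22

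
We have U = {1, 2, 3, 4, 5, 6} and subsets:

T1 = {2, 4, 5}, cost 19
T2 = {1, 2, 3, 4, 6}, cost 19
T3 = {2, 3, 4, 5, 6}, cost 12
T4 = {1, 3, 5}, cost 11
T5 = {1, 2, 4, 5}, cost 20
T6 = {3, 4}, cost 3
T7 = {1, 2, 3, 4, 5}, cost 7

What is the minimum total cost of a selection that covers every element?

T3, T7 cover every element at cost 12 + 7 = 19.
Any cover uses at least 2 sets; among all covering selections none totals below 19.

19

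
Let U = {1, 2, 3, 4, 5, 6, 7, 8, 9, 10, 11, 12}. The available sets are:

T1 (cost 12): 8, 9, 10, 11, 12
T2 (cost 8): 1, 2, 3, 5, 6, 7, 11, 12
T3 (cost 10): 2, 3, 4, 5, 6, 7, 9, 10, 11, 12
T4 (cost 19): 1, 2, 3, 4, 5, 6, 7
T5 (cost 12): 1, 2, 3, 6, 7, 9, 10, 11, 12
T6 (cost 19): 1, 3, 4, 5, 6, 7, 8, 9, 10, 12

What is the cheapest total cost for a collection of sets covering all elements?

27

T2, T6 cover every element at cost 8 + 19 = 27.
Any cover uses at least 2 sets; among all covering selections none totals below 27.
Greedy by coverage-per-cost would pick T2, T3, T1 for 30 — worse than the optimum 27.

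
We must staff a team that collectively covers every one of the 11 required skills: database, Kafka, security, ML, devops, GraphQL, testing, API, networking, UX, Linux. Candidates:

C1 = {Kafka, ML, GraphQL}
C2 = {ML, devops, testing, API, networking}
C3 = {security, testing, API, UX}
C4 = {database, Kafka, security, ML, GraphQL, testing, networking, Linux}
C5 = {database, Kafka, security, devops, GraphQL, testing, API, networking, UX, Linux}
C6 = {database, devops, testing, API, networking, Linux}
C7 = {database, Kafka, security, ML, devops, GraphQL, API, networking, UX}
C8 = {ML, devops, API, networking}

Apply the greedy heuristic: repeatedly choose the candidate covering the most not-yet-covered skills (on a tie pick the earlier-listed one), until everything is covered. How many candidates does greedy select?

2

Pick 1: C5 covers 10 new skills (database, Kafka, security, devops, GraphQL, testing, API, networking, UX, Linux).
Pick 2: C1 covers 1 new skills (ML).
Greedy uses 2 candidates.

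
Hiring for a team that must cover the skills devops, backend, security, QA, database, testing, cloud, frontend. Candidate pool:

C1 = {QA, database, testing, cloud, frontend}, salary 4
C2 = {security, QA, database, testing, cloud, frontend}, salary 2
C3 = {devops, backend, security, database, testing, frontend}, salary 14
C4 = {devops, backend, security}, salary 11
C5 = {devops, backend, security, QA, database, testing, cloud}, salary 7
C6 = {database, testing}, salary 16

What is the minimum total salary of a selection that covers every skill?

C2, C5 cover every skill at salary 2 + 7 = 9.
Any cover uses at least 2 candidates; among all covering selections none totals below 9.

9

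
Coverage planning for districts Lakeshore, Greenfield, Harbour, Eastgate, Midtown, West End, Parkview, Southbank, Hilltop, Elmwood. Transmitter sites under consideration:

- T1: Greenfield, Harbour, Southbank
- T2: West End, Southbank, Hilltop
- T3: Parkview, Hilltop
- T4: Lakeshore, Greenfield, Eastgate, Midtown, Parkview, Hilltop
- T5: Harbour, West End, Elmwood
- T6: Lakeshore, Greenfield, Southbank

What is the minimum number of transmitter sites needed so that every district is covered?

3

T1, T4, T5 together cover {Lakeshore, Greenfield, Harbour, Eastgate, Midtown, West End, Parkview, Southbank, Hilltop, Elmwood} — every district.
No 2 of the 6 transmitter sites cover everything (all 15 pairs fall short), so 3 is minimum.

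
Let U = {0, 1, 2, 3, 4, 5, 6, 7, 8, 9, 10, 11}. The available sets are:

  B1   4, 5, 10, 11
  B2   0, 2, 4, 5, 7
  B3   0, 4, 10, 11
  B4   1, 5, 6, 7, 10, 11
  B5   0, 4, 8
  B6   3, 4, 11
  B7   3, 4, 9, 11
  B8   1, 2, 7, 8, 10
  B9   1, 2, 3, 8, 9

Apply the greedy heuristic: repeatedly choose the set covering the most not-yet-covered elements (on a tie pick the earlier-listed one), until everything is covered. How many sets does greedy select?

3

Pick 1: B4 covers 6 new elements (1, 5, 6, 7, 10, 11).
Pick 2: B9 covers 4 new elements (2, 3, 8, 9).
Pick 3: B2 covers 2 new elements (0, 4).
Greedy uses 3 sets.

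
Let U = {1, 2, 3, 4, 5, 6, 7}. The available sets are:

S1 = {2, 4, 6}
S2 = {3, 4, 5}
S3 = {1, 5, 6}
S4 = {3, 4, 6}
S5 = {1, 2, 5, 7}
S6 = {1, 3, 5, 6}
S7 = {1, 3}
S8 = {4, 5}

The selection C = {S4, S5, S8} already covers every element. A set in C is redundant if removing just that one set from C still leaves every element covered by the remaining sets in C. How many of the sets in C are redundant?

1

Drop S4: 3, 6 uncovered — not redundant.
Drop S5: 1, 2, 7 uncovered — not redundant.
Drop S8: the rest still cover every element — redundant.
1 redundant: S8.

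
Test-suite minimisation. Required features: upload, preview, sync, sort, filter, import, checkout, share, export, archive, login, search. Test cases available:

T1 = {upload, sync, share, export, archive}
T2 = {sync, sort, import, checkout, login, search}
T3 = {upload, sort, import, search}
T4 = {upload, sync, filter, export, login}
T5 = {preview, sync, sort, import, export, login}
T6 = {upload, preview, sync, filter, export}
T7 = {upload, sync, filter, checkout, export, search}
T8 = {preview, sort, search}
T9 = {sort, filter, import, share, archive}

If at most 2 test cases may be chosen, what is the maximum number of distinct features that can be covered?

10

Choosing T1, T2 covers {upload, sync, sort, import, checkout, share, export, archive, login, search} — 10 features.
No choice of 2 test cases does better; here preview, filter are left uncovered.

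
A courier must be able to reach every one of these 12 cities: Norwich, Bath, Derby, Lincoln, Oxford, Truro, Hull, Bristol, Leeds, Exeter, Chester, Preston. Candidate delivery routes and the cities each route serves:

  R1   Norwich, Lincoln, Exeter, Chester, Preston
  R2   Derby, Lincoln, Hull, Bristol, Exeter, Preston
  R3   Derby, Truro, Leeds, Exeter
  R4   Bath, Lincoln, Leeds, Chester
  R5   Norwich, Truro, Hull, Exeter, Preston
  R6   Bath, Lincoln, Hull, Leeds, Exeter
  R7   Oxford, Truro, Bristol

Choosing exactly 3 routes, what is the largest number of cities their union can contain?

Choosing R1, R6, R7 covers {Norwich, Bath, Lincoln, Oxford, Truro, Hull, Bristol, Leeds, Exeter, Chester, Preston} — 11 cities.
No choice of 3 routes does better; here Derby is left uncovered.

11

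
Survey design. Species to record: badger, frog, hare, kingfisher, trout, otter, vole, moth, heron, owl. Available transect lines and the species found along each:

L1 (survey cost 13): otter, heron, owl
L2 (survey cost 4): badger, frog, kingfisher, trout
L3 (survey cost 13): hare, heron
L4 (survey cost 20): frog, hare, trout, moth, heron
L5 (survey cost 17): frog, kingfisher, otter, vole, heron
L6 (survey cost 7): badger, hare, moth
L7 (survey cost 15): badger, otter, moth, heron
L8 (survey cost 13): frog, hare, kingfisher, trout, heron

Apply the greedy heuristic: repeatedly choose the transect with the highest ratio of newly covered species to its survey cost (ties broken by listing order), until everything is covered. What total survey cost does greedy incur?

Pick 1: L2 adds 4 new (badger, frog, kingfisher, trout) at survey cost 4 (ratio 4/4).
Pick 2: L6 adds 2 new (hare, moth) at survey cost 7 (ratio 2/7).
Pick 3: L1 adds 3 new (otter, heron, owl) at survey cost 13 (ratio 3/13).
Pick 4: L5 adds 1 new (vole) at survey cost 17 (ratio 1/17).
Greedy total survey cost: 4 + 7 + 13 + 17 = 41.

41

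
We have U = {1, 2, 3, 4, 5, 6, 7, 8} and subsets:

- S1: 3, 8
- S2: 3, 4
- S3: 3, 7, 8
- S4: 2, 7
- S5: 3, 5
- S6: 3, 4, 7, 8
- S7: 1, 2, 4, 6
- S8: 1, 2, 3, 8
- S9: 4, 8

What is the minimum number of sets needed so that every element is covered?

3

S3, S5, S7 together cover {1, 2, 3, 4, 5, 6, 7, 8} — every element.
No 2 of the 9 sets cover everything (all 36 pairs fall short), so 3 is minimum.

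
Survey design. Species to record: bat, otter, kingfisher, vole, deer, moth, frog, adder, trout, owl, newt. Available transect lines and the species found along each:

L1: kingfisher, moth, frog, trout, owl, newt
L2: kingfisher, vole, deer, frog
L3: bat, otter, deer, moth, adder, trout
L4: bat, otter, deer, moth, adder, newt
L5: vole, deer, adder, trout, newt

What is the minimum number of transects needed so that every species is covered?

3

L1, L2, L3 together cover {bat, otter, kingfisher, vole, deer, moth, frog, adder, trout, owl, newt} — every species.
No 2 of the 5 transects cover everything (all 10 pairs fall short), so 3 is minimum.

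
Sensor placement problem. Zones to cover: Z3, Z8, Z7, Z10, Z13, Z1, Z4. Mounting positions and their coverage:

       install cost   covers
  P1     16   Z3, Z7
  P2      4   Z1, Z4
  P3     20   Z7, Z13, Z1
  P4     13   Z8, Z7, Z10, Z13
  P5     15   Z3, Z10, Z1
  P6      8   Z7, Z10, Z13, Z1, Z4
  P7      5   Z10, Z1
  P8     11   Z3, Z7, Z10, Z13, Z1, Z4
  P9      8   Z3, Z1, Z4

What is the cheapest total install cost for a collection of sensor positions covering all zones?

P4, P9 cover every zone at install cost 13 + 8 = 21.
Any cover uses at least 2 sensor positions; among all covering selections none totals below 21.
Greedy by coverage-per-install cost would pick P6, P9, P4 for 29 — worse than the optimum 21.

21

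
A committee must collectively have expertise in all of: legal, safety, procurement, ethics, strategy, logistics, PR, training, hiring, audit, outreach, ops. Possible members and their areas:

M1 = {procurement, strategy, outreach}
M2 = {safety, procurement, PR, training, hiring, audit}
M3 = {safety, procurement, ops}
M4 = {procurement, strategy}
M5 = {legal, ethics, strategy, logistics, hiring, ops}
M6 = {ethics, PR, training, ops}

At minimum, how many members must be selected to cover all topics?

M1, M2, M5 together cover {legal, safety, procurement, ethics, strategy, logistics, PR, training, hiring, audit, outreach, ops} — every topic.
No 2 of the 6 members cover everything (all 15 pairs fall short), so 3 is minimum.

3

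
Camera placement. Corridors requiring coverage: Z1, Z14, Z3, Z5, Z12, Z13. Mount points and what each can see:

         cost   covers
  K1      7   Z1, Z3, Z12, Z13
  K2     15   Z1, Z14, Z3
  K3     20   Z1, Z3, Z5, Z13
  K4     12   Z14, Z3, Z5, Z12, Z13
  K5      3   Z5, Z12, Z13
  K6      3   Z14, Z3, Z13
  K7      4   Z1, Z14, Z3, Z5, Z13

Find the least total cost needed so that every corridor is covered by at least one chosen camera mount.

7

K5, K7 cover every corridor at cost 3 + 4 = 7.
Any cover uses at least 2 camera mounts; among all covering selections none totals below 7.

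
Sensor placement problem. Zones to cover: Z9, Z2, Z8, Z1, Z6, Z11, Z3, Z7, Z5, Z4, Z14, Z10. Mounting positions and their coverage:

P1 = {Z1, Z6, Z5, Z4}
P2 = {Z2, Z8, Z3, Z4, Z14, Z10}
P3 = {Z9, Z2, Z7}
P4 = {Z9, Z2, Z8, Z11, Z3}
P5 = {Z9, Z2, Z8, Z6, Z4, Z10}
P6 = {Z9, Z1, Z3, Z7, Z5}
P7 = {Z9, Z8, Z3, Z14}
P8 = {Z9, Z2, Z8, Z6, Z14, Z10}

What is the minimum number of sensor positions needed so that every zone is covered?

4

P1, P2, P3, P4 together cover {Z9, Z2, Z8, Z1, Z6, Z11, Z3, Z7, Z5, Z4, Z14, Z10} — every zone.
No 3 of the 8 sensor positions cover everything (all 56 triples fall short), so 4 is minimum.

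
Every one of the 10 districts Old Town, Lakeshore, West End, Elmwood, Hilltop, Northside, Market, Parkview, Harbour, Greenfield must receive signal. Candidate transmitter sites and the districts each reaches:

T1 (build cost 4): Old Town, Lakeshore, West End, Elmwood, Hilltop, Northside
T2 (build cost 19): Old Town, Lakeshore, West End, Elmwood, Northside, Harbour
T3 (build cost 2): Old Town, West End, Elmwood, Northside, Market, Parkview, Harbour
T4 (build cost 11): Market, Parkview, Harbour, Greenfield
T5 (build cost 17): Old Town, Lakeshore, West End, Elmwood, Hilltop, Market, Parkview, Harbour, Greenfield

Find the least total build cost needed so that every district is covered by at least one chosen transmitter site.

T1, T4 cover every district at build cost 4 + 11 = 15.
Any cover uses at least 2 transmitter sites; among all covering selections none totals below 15.

15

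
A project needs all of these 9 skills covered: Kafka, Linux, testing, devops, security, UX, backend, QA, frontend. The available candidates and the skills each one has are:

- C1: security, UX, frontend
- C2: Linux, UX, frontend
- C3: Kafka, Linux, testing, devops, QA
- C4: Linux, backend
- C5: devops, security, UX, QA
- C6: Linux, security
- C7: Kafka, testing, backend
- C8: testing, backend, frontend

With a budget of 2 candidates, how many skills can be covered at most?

Choosing C1, C3 covers {Kafka, Linux, testing, devops, security, UX, QA, frontend} — 8 skills.
No choice of 2 candidates does better; here backend is left uncovered.

8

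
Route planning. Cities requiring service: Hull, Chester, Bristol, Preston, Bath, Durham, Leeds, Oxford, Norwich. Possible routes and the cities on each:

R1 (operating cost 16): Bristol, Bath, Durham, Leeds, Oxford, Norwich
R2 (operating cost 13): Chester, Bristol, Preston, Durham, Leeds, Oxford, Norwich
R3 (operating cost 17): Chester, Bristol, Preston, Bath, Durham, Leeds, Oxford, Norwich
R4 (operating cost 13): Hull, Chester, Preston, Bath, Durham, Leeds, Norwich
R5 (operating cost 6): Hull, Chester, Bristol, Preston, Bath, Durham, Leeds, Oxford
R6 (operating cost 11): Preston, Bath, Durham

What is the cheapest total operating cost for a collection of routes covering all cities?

R2, R5 cover every city at operating cost 13 + 6 = 19.
Any cover uses at least 2 routes; among all covering selections none totals below 19.

19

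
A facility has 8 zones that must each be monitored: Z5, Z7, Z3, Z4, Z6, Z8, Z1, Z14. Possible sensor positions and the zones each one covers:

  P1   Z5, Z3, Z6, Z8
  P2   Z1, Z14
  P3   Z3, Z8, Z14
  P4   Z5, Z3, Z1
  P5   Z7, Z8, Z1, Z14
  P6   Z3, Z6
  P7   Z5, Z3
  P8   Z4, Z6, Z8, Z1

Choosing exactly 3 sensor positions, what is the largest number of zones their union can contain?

8

Choosing P1, P5, P8 covers {Z5, Z7, Z3, Z4, Z6, Z8, Z1, Z14} — 8 zones.
That is all 8 zones.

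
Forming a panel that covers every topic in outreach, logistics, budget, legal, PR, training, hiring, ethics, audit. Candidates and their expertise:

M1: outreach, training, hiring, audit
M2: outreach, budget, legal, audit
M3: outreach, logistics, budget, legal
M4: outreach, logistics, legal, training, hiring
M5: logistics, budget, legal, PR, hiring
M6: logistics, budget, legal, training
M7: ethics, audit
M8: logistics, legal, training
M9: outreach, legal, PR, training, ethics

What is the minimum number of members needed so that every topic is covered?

3

M1, M3, M9 together cover {outreach, logistics, budget, legal, PR, training, hiring, ethics, audit} — every topic.
No 2 of the 9 members cover everything (all 36 pairs fall short), so 3 is minimum.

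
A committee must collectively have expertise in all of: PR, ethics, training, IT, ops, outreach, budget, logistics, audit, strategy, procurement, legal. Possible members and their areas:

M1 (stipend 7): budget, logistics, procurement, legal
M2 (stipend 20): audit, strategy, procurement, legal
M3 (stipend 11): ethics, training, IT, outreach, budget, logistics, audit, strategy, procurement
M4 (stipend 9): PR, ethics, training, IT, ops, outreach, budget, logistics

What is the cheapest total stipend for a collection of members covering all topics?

M1, M3, M4 cover every topic at stipend 7 + 11 + 9 = 27.
Any cover uses at least 2 members; among all covering selections none totals below 27.

27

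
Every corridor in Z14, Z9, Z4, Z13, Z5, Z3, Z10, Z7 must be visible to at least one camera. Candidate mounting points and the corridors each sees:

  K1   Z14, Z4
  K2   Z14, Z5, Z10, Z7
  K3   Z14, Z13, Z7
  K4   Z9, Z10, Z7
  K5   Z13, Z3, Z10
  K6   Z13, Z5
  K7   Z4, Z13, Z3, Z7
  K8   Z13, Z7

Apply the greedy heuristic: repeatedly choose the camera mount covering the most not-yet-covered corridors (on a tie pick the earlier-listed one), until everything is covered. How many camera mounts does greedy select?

3

Pick 1: K2 covers 4 new corridors (Z14, Z5, Z10, Z7).
Pick 2: K7 covers 3 new corridors (Z4, Z13, Z3).
Pick 3: K4 covers 1 new corridors (Z9).
Greedy uses 3 camera mounts.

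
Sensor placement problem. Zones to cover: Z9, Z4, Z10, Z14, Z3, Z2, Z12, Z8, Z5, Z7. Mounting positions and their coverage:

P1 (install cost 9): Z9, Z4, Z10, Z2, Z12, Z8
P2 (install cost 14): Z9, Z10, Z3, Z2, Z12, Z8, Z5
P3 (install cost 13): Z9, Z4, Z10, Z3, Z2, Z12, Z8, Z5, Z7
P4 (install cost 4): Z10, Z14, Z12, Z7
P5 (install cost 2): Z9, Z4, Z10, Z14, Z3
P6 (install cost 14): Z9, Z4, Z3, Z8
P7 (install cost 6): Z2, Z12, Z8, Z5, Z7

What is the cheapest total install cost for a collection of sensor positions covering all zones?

P5, P7 cover every zone at install cost 2 + 6 = 8.
Any cover uses at least 2 sensor positions; among all covering selections none totals below 8.

8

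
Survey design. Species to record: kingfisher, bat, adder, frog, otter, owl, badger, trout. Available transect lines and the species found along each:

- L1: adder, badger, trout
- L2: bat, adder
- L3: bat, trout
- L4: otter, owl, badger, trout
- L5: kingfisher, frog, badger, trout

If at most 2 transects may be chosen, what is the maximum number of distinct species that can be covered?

6

Choosing L2, L4 covers {bat, adder, otter, owl, badger, trout} — 6 species.
No choice of 2 transects does better; here kingfisher, frog are left uncovered.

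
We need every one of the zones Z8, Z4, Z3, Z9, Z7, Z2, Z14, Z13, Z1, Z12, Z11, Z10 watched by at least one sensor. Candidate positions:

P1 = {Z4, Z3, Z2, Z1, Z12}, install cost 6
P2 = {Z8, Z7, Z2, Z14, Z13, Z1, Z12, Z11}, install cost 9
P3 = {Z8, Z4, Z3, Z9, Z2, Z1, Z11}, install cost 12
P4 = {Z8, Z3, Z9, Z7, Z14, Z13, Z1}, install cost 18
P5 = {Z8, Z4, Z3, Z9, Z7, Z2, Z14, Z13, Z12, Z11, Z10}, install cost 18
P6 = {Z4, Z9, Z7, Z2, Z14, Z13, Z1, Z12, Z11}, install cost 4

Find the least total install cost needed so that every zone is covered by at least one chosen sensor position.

P5, P6 cover every zone at install cost 18 + 4 = 22.
Any cover uses at least 2 sensor positions; among all covering selections none totals below 22.
Greedy by coverage-per-install cost would pick P6, P1, P2, P5 for 37 — worse than the optimum 22.

22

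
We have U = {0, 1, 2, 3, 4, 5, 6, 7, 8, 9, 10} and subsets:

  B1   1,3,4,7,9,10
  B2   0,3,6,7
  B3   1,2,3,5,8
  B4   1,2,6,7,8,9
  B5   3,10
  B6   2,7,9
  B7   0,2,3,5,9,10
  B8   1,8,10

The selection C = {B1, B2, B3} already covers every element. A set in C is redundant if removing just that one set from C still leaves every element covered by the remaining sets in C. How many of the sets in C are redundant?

0

Drop B1: 4, 9, 10 uncovered — not redundant.
Drop B2: 0, 6 uncovered — not redundant.
Drop B3: 2, 5, 8 uncovered — not redundant.
None of the sets in C is redundant.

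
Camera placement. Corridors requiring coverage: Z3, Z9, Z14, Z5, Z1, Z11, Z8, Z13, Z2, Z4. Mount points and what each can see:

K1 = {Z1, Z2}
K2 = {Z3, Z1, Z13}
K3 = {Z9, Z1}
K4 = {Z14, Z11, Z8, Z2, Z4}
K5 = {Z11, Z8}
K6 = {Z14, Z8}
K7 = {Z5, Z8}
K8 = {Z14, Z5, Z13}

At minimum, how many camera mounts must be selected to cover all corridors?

4

K2, K3, K4, K7 together cover {Z3, Z9, Z14, Z5, Z1, Z11, Z8, Z13, Z2, Z4} — every corridor.
No 3 of the 8 camera mounts cover everything (all 56 triples fall short), so 4 is minimum.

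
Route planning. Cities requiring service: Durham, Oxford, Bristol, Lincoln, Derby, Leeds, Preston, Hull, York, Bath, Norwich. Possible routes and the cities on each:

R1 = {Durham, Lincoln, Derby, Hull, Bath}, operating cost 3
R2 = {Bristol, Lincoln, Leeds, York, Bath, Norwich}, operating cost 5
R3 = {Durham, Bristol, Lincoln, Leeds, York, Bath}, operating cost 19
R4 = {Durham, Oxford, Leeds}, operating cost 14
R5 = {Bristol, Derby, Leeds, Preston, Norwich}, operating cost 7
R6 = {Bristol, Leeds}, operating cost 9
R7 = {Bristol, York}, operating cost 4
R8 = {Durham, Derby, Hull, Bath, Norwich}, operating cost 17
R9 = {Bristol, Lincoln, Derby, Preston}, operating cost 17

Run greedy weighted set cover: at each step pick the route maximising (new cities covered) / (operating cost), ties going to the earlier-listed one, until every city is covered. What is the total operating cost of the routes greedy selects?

29

Pick 1: R1 adds 5 new (Durham, Lincoln, Derby, Hull, Bath) at operating cost 3 (ratio 5/3).
Pick 2: R2 adds 4 new (Bristol, Leeds, York, Norwich) at operating cost 5 (ratio 4/5).
Pick 3: R5 adds 1 new (Preston) at operating cost 7 (ratio 1/7).
Pick 4: R4 adds 1 new (Oxford) at operating cost 14 (ratio 1/14).
Greedy total operating cost: 3 + 5 + 7 + 14 = 29. (The true optimum is 28, so greedy overshoots here.)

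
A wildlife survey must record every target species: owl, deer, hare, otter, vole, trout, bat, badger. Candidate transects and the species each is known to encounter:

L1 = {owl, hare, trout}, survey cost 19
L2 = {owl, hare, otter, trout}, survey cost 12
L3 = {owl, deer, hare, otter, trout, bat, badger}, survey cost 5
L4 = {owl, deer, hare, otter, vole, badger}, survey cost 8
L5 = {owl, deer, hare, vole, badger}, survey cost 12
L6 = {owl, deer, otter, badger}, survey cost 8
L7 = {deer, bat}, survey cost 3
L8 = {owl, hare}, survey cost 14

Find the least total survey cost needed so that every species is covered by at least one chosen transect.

13

L3, L4 cover every species at survey cost 5 + 8 = 13.
Any cover uses at least 2 transects; among all covering selections none totals below 13.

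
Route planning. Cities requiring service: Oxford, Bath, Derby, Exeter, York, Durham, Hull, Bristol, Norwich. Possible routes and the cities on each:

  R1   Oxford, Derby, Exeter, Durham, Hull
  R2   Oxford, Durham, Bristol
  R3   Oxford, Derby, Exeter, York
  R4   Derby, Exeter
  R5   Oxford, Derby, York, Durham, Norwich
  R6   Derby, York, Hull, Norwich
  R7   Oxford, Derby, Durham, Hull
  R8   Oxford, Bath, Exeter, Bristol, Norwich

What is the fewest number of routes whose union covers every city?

3

R1, R3, R8 together cover {Oxford, Bath, Derby, Exeter, York, Durham, Hull, Bristol, Norwich} — every city.
No 2 of the 8 routes cover everything (all 28 pairs fall short), so 3 is minimum.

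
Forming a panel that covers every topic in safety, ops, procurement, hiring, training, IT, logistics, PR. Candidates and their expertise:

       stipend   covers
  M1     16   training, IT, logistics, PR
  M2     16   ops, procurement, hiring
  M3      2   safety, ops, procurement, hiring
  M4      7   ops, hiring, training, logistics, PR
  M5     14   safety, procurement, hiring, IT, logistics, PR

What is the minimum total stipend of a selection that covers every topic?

18

M1, M3 cover every topic at stipend 16 + 2 = 18.
Any cover uses at least 2 members; among all covering selections none totals below 18.
Greedy by coverage-per-stipend would pick M3, M4, M5 for 23 — worse than the optimum 18.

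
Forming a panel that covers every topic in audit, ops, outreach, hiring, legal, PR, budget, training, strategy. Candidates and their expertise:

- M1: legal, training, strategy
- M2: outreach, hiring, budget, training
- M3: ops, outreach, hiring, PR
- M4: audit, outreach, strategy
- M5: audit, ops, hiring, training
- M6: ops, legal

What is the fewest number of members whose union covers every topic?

4

M1, M2, M3, M4 together cover {audit, ops, outreach, hiring, legal, PR, budget, training, strategy} — every topic.
No 3 of the 6 members cover everything (all 20 triples fall short), so 4 is minimum.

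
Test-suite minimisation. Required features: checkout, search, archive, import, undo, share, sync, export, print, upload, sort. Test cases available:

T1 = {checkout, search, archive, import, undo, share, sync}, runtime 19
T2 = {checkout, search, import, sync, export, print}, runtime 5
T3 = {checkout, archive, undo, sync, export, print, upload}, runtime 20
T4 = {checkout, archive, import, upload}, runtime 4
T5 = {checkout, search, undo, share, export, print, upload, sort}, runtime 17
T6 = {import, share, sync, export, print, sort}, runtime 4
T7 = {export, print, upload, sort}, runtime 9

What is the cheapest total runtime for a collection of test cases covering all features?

T4, T5, T6 cover every feature at runtime 4 + 17 + 4 = 25.
Any cover uses at least 2 test cases; among all covering selections none totals below 25.
Greedy by coverage-per-runtime would pick T6, T4, T2, T5 for 30 — worse than the optimum 25.

25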